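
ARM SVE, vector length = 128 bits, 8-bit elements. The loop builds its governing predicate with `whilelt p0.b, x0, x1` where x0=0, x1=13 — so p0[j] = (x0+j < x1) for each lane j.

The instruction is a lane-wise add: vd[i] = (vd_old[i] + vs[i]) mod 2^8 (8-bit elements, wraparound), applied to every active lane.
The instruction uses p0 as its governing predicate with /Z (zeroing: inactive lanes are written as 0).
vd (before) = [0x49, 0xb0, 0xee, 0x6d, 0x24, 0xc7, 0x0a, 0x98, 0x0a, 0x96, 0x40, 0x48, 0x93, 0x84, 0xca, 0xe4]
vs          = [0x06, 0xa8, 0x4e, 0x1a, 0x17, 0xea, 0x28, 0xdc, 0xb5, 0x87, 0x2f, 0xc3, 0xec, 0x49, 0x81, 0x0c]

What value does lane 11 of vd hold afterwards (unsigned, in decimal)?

vd[11] = 11

lane count: 128 div 8 = 16
whilelt: lane j active iff 0+j < 13 → j < 13 → 13 active
lane  0: add(0x49,0x06) ⇒ 0x4f
lane  1: add(0xb0,0xa8) ⇒ 0x58
lane  2: add(0xee,0x4e) ⇒ 0x3c
lane  3: add(0x6d,0x1a) ⇒ 0x87
lane  4: add(0x24,0x17) ⇒ 0x3b
lane  5: add(0xc7,0xea) ⇒ 0xb1
lane  6: add(0x0a,0x28) ⇒ 0x32
lane  7: add(0x98,0xdc) ⇒ 0x74
lane  8: add(0x0a,0xb5) ⇒ 0xbf
lane  9: add(0x96,0x87) ⇒ 0x1d
lane 10: add(0x40,0x2f) ⇒ 0x6f
lane 11: add(0x48,0xc3) ⇒ 0x0b
lane 12: add(0x93,0xec) ⇒ 0x7f
lane 13: tail/zero ⇒ 0x00
lane 14: tail/zero ⇒ 0x00
lane 15: tail/zero ⇒ 0x00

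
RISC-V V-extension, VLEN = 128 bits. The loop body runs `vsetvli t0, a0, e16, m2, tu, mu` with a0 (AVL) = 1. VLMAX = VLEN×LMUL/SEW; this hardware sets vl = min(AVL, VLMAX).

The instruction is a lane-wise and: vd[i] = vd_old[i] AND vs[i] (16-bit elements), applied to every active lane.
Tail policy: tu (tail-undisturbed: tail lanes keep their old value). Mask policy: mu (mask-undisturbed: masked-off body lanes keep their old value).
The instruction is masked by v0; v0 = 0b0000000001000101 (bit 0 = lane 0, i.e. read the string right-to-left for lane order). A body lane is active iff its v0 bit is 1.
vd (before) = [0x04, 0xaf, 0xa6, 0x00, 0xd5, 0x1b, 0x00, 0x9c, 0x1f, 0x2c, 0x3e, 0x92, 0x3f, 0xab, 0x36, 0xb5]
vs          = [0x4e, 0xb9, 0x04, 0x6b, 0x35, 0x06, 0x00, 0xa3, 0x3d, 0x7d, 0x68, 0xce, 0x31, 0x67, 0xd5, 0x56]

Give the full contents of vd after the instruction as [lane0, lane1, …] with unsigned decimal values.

vd = [4, 175, 166, 0, 213, 27, 0, 156, 31, 44, 62, 146, 63, 171, 54, 181]

VLMAX = (128 × 2) / 16 = 16 lanes
vl = min(AVL, VLMAX) = min(1, 16) = 1
[0] and(0x04,0x4e) = 0x04
[1] tail/keep = 0xaf
[2] tail/keep = 0xa6
[3] tail/keep = 0x00
[4] tail/keep = 0xd5
[5] tail/keep = 0x1b
[6] tail/keep = 0x00
[7] tail/keep = 0x9c
[8] tail/keep = 0x1f
[9] tail/keep = 0x2c
[10] tail/keep = 0x3e
[11] tail/keep = 0x92
[12] tail/keep = 0x3f
[13] tail/keep = 0xab
[14] tail/keep = 0x36
[15] tail/keep = 0xb5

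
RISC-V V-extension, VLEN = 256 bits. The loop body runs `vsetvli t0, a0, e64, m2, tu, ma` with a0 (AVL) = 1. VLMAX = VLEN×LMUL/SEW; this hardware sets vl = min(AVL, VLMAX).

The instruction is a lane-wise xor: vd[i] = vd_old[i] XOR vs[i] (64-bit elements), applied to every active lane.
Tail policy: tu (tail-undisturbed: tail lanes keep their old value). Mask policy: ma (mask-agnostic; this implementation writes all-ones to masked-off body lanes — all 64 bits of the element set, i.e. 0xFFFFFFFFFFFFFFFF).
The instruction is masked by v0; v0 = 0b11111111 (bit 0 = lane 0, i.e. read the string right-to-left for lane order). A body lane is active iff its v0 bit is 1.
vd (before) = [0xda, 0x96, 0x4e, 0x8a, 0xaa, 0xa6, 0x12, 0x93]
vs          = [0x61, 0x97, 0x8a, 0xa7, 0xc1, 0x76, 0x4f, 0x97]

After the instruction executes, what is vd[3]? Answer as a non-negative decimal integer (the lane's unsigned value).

vd[3] = 138

VLMAX = (256 × 2) / 64 = 8 lanes
vl = min(AVL, VLMAX) = min(1, 8) = 1
  i=0: xor(0xda,0x61) → 187
  i=1: tail/keep → 150
  i=2: tail/keep → 78
  i=3: tail/keep → 138
  i=4: tail/keep → 170
  i=5: tail/keep → 166
  i=6: tail/keep → 18
  i=7: tail/keep → 147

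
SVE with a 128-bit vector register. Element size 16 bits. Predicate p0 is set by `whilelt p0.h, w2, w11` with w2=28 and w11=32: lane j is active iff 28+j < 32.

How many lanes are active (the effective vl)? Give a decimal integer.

vl = 4

register lanes = 128/16 = 8
whilelt: lane j active iff 28+j < 32 → j < 4 → 4 active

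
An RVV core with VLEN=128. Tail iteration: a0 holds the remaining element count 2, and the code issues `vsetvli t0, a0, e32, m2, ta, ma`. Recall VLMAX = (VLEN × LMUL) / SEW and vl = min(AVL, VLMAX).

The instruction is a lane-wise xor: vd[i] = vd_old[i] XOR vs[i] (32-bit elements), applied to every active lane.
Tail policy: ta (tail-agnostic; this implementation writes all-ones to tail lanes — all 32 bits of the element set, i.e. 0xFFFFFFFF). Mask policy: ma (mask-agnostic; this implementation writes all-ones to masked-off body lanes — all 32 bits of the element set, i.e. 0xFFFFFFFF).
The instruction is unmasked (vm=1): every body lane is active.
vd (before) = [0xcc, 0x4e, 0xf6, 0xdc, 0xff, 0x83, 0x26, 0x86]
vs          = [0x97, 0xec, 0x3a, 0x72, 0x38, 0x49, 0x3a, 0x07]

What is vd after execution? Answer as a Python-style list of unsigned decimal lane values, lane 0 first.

VLMAX = VLEN×LMUL/SEW = 128×2/32 = 8
AVL=2 ≤ VLMAX=8, so vl = 2
lane  0: xor(0xcc,0x97) ⇒ 0x5b
lane  1: xor(0x4e,0xec) ⇒ 0xa2
lane  2: tail/ones ⇒ 0xffffffff
lane  3: tail/ones ⇒ 0xffffffff
lane  4: tail/ones ⇒ 0xffffffff
lane  5: tail/ones ⇒ 0xffffffff
lane  6: tail/ones ⇒ 0xffffffff
lane  7: tail/ones ⇒ 0xffffffff

vd = [91, 162, 4294967295, 4294967295, 4294967295, 4294967295, 4294967295, 4294967295]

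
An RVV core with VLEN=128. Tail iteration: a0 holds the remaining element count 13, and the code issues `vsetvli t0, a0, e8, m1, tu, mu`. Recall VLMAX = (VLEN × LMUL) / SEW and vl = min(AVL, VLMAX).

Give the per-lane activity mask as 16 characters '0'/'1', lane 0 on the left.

predicate = 1111111111111000

VLMAX = (128 × 1) / 8 = 16 lanes
vl ← min(13, 16) = 13
bits (lane 0 leftmost): 1111111111111000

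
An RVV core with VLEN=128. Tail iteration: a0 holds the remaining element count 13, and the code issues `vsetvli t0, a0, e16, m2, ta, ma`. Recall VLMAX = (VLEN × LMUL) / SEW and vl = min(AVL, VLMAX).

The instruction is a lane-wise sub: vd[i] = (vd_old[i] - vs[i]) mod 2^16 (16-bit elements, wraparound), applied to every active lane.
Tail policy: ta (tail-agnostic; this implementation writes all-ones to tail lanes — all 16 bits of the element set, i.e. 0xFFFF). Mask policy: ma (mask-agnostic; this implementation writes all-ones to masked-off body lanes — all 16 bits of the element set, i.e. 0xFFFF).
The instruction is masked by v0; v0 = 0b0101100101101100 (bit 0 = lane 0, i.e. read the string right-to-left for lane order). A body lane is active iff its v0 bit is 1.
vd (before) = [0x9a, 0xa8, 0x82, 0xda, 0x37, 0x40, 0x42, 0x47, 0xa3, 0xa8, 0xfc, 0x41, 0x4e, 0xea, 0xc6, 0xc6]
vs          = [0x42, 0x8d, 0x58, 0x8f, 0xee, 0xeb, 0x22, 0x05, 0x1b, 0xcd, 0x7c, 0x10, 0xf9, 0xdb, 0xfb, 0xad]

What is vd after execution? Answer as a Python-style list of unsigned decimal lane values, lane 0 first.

VLMAX = VLEN×LMUL/SEW = 128×2/16 = 16
AVL=13 ≤ VLMAX=16, so vl = 13
vd[0] mask-off/ones -> 0xffff
vd[1] mask-off/ones -> 0xffff
vd[2] sub(0x82,0x58) -> 0x2a
vd[3] sub(0xda,0x8f) -> 0x4b
vd[4] mask-off/ones -> 0xffff
vd[5] sub(0x40,0xeb) -> 0xff55
vd[6] sub(0x42,0x22) -> 0x20
vd[7] mask-off/ones -> 0xffff
vd[8] sub(0xa3,0x1b) -> 0x88
vd[9] mask-off/ones -> 0xffff
vd[10] mask-off/ones -> 0xffff
vd[11] sub(0x41,0x10) -> 0x31
vd[12] sub(0x4e,0xf9) -> 0xff55
vd[13] tail/ones -> 0xffff
vd[14] tail/ones -> 0xffff
vd[15] tail/ones -> 0xffff

vd = [65535, 65535, 42, 75, 65535, 65365, 32, 65535, 136, 65535, 65535, 49, 65365, 65535, 65535, 65535]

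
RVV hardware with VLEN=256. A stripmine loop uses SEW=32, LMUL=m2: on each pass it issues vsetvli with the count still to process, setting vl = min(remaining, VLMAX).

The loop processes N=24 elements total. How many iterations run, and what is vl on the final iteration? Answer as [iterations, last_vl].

[iterations, last_vl] = [2, 8]

VLMAX = VLEN×LMUL/SEW = 256×2/32 = 16
24 elements at 16/iter → 2 passes, remainder 8 on the last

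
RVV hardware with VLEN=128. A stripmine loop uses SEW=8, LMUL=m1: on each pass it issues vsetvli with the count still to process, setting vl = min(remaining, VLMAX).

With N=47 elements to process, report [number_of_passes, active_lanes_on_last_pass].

[iterations, last_vl] = [3, 15]

VLMAX = (128 × 1) / 8 = 16 lanes
N=47: ⌈47/16⌉ = 3 iters; last vl = 47 − 2×16 = 15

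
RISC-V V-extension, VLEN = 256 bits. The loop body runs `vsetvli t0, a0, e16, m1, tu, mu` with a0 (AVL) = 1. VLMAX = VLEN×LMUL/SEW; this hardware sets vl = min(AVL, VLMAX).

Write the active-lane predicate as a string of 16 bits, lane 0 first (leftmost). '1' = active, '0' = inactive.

lanes per group: 256·1/16 = 16
vl ← min(1, 16) = 1
bits (lane 0 leftmost): 1000000000000000

predicate = 1000000000000000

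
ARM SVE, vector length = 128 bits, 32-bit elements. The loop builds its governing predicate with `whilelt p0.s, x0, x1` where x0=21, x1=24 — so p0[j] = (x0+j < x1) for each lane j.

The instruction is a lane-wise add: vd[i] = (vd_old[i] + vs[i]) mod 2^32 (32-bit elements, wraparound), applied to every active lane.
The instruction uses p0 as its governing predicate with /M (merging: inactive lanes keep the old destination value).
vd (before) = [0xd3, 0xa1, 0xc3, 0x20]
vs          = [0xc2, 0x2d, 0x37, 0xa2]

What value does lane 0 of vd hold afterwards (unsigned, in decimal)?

lane count: 128 div 32 = 4
active while 21+j < 24, i.e. j ∈ [0,3) capped at 4 ⇒ 3
[0] add(0xd3,0xc2) = 0x195
[1] add(0xa1,0x2d) = 0xce
[2] add(0xc3,0x37) = 0xfa
[3] tail/keep = 0x20

vd[0] = 405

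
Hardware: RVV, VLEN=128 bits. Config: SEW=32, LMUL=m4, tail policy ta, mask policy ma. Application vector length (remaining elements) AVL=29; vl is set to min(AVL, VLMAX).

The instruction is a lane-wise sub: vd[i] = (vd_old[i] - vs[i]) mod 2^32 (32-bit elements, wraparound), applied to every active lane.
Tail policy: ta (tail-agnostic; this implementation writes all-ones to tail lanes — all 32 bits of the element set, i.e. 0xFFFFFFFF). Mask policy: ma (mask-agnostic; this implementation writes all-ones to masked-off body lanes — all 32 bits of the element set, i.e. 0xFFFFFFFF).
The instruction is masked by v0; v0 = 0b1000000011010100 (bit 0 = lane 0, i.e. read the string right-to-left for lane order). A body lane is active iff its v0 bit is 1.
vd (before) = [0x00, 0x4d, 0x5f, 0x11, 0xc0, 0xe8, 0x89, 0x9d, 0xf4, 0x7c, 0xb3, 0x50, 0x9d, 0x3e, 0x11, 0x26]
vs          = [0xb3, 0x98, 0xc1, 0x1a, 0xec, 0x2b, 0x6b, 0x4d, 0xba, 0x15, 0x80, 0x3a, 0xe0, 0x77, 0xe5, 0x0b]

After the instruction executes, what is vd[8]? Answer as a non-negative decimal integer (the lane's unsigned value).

vd[8] = 4294967295

lanes per group: 128·4/32 = 16
vl ← min(29, 16) = 16
  i=0: mask-off/ones → 4294967295
  i=1: mask-off/ones → 4294967295
  i=2: sub(0x5f,0xc1) → 4294967198
  i=3: mask-off/ones → 4294967295
  i=4: sub(0xc0,0xec) → 4294967252
  i=5: mask-off/ones → 4294967295
  i=6: sub(0x89,0x6b) → 30
  i=7: sub(0x9d,0x4d) → 80
  i=8: mask-off/ones → 4294967295
  i=9: mask-off/ones → 4294967295
  i=10: mask-off/ones → 4294967295
  i=11: mask-off/ones → 4294967295
  i=12: mask-off/ones → 4294967295
  i=13: mask-off/ones → 4294967295
  i=14: mask-off/ones → 4294967295
  i=15: sub(0x26,0x0b) → 27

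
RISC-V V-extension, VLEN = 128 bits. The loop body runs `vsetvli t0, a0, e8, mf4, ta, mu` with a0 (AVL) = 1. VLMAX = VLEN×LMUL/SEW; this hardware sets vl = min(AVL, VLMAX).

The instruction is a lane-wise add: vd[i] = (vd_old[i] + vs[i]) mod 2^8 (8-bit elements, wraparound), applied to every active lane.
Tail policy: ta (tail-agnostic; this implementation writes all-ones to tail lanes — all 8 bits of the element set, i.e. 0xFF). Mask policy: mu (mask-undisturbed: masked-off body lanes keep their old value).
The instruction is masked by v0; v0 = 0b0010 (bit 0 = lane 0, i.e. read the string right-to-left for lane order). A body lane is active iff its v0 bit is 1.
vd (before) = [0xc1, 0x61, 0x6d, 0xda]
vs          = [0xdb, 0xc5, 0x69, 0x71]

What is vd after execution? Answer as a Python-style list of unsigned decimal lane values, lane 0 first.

VLMAX = (128 × 1/4) / 8 = 4 lanes
AVL=1 ≤ VLMAX=4, so vl = 1
  i=0: mask-off/keep → 193
  i=1: tail/ones → 255
  i=2: tail/ones → 255
  i=3: tail/ones → 255

vd = [193, 255, 255, 255]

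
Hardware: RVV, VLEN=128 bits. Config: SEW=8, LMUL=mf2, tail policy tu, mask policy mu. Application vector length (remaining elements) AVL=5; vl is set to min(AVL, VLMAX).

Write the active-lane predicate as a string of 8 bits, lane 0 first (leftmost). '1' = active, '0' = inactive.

predicate = 11111000

VLMAX = VLEN×LMUL/SEW = 128×1/2/8 = 8
vl ← min(5, 8) = 5
bits (lane 0 leftmost): 11111000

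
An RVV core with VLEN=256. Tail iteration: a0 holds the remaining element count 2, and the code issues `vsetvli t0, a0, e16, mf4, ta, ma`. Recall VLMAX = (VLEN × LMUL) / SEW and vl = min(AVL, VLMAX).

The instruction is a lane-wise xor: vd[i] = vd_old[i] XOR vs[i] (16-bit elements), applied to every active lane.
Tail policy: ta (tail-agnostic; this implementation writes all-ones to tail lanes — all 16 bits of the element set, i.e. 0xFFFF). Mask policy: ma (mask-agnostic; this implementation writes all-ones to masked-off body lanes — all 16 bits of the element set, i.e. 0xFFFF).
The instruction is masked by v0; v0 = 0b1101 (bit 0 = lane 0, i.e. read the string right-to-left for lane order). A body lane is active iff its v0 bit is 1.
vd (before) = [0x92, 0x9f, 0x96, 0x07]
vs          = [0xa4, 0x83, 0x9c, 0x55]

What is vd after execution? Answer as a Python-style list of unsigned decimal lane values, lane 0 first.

lanes per group: 256·1/4/16 = 4
vl = min(AVL, VLMAX) = min(2, 4) = 2
[0] xor(0x92,0xa4) = 0x36
[1] mask-off/ones = 0xffff
[2] tail/ones = 0xffff
[3] tail/ones = 0xffff

vd = [54, 65535, 65535, 65535]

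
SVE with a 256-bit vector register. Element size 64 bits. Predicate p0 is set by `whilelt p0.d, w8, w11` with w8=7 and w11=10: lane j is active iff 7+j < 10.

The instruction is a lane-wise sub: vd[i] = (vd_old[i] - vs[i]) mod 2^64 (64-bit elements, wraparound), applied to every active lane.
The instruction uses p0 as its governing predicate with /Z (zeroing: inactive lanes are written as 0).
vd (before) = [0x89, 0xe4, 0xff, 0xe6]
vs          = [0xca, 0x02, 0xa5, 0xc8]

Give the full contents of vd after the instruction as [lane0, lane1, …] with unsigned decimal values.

256-bit reg / 64-bit elem → 4 lanes
whilelt: lane j active iff 7+j < 10 → j < 3 → 3 active
lane  0: sub(0x89,0xca) ⇒ 0xffffffffffffffbf
lane  1: sub(0xe4,0x02) ⇒ 0xe2
lane  2: sub(0xff,0xa5) ⇒ 0x5a
lane  3: tail/zero ⇒ 0x00

vd = [18446744073709551551, 226, 90, 0]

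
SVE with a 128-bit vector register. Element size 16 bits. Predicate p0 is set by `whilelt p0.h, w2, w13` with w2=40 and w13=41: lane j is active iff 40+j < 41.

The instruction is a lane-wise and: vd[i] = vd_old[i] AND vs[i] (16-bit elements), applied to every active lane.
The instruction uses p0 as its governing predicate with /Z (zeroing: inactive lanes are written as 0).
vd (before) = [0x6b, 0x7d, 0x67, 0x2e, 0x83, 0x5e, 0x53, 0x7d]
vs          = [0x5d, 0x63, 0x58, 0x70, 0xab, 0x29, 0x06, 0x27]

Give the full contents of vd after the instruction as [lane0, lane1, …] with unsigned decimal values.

lane count: 128 div 16 = 8
p0[j] = (40+j < 41); true for j=0..0 → 1 lanes set
vd[0] and(0x6b,0x5d) -> 0x49
vd[1] tail/zero -> 0x00
vd[2] tail/zero -> 0x00
vd[3] tail/zero -> 0x00
vd[4] tail/zero -> 0x00
vd[5] tail/zero -> 0x00
vd[6] tail/zero -> 0x00
vd[7] tail/zero -> 0x00

vd = [73, 0, 0, 0, 0, 0, 0, 0]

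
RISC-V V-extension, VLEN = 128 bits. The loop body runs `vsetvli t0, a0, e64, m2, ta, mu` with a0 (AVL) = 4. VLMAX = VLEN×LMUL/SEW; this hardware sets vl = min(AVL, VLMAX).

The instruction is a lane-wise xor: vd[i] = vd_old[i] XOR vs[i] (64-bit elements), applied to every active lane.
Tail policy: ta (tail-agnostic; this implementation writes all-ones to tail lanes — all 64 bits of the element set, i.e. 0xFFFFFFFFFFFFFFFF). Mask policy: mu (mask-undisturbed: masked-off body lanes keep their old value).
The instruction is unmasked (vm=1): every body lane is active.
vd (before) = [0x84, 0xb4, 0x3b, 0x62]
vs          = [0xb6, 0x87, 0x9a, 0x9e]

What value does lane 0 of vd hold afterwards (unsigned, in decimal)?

vd[0] = 50

lanes per group: 128·2/64 = 4
vl ← min(4, 4) = 4
  i=0: xor(0x84,0xb6) → 50
  i=1: xor(0xb4,0x87) → 51
  i=2: xor(0x3b,0x9a) → 161
  i=3: xor(0x62,0x9e) → 252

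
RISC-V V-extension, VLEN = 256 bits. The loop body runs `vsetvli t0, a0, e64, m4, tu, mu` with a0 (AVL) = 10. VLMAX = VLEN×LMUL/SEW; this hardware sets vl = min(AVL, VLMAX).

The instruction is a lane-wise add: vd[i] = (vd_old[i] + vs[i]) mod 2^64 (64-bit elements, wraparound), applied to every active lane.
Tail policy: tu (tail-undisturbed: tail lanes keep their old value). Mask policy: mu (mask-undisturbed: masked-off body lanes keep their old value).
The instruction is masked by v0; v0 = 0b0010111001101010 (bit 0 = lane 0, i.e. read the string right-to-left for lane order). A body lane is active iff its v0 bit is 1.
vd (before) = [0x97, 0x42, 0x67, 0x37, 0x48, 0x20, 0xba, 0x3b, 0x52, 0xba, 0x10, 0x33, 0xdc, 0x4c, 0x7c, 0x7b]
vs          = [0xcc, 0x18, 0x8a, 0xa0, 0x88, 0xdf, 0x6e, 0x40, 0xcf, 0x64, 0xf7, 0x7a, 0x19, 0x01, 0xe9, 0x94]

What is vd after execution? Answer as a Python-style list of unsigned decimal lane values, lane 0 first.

VLMAX = VLEN×LMUL/SEW = 256×4/64 = 16
AVL=10 ≤ VLMAX=16, so vl = 10
lane  0: mask-off/keep ⇒ 0x97
lane  1: add(0x42,0x18) ⇒ 0x5a
lane  2: mask-off/keep ⇒ 0x67
lane  3: add(0x37,0xa0) ⇒ 0xd7
lane  4: mask-off/keep ⇒ 0x48
lane  5: add(0x20,0xdf) ⇒ 0xff
lane  6: add(0xba,0x6e) ⇒ 0x128
lane  7: mask-off/keep ⇒ 0x3b
lane  8: mask-off/keep ⇒ 0x52
lane  9: add(0xba,0x64) ⇒ 0x11e
lane 10: tail/keep ⇒ 0x10
lane 11: tail/keep ⇒ 0x33
lane 12: tail/keep ⇒ 0xdc
lane 13: tail/keep ⇒ 0x4c
lane 14: tail/keep ⇒ 0x7c
lane 15: tail/keep ⇒ 0x7b

vd = [151, 90, 103, 215, 72, 255, 296, 59, 82, 286, 16, 51, 220, 76, 124, 123]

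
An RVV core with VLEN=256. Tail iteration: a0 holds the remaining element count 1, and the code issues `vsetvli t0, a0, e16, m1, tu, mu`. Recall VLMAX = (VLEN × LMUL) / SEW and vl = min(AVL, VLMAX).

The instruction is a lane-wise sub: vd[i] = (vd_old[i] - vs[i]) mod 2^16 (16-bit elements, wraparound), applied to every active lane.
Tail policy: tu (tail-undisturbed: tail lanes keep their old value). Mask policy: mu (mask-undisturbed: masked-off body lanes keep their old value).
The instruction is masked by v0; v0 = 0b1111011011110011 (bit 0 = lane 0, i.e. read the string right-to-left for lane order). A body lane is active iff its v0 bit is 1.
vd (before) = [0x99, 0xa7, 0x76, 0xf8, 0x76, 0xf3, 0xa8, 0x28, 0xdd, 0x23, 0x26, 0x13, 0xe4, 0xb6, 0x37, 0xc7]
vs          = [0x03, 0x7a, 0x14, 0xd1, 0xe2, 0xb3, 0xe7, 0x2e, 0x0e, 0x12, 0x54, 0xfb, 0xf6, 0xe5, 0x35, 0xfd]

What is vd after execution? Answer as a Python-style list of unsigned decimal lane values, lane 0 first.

lanes per group: 256·1/16 = 16
vl = min(AVL, VLMAX) = min(1, 16) = 1
[0] sub(0x99,0x03) = 0x96
[1] tail/keep = 0xa7
[2] tail/keep = 0x76
[3] tail/keep = 0xf8
[4] tail/keep = 0x76
[5] tail/keep = 0xf3
[6] tail/keep = 0xa8
[7] tail/keep = 0x28
[8] tail/keep = 0xdd
[9] tail/keep = 0x23
[10] tail/keep = 0x26
[11] tail/keep = 0x13
[12] tail/keep = 0xe4
[13] tail/keep = 0xb6
[14] tail/keep = 0x37
[15] tail/keep = 0xc7

vd = [150, 167, 118, 248, 118, 243, 168, 40, 221, 35, 38, 19, 228, 182, 55, 199]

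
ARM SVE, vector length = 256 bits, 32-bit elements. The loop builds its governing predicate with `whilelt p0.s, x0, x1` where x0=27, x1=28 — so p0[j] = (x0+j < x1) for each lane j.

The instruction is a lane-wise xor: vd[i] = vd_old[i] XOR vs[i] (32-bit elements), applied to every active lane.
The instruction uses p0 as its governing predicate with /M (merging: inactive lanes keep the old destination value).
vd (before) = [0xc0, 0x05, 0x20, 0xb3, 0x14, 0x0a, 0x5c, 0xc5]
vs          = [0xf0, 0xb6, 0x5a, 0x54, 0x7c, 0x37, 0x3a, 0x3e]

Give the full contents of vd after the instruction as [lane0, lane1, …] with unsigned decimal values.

vd = [48, 5, 32, 179, 20, 10, 92, 197]

256-bit reg / 32-bit elem → 8 lanes
active while 27+j < 28, i.e. j ∈ [0,1) capped at 8 ⇒ 1
vd[0] xor(0xc0,0xf0) -> 0x30
vd[1] tail/keep -> 0x05
vd[2] tail/keep -> 0x20
vd[3] tail/keep -> 0xb3
vd[4] tail/keep -> 0x14
vd[5] tail/keep -> 0x0a
vd[6] tail/keep -> 0x5c
vd[7] tail/keep -> 0xc5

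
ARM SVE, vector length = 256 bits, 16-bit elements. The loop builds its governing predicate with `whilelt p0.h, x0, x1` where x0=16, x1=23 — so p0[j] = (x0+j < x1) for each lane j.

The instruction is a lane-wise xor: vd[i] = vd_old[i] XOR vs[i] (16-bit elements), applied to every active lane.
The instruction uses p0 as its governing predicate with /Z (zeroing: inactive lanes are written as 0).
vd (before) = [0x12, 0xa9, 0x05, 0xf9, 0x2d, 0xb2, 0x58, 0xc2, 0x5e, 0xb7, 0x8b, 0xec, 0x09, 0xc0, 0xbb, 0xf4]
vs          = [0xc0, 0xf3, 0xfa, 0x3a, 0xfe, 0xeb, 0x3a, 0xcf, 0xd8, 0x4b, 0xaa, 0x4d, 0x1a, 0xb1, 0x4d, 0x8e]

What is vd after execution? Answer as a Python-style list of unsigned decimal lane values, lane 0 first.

register lanes = 256/16 = 16
whilelt: lane j active iff 16+j < 23 → j < 7 → 7 active
lane  0: xor(0x12,0xc0) ⇒ 0xd2
lane  1: xor(0xa9,0xf3) ⇒ 0x5a
lane  2: xor(0x05,0xfa) ⇒ 0xff
lane  3: xor(0xf9,0x3a) ⇒ 0xc3
lane  4: xor(0x2d,0xfe) ⇒ 0xd3
lane  5: xor(0xb2,0xeb) ⇒ 0x59
lane  6: xor(0x58,0x3a) ⇒ 0x62
lane  7: tail/zero ⇒ 0x00
lane  8: tail/zero ⇒ 0x00
lane  9: tail/zero ⇒ 0x00
lane 10: tail/zero ⇒ 0x00
lane 11: tail/zero ⇒ 0x00
lane 12: tail/zero ⇒ 0x00
lane 13: tail/zero ⇒ 0x00
lane 14: tail/zero ⇒ 0x00
lane 15: tail/zero ⇒ 0x00

vd = [210, 90, 255, 195, 211, 89, 98, 0, 0, 0, 0, 0, 0, 0, 0, 0]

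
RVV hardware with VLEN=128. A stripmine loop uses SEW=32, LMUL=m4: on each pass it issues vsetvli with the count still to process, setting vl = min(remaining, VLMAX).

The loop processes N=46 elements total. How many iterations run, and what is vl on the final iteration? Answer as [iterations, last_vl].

[iterations, last_vl] = [3, 14]

lanes per group: 128·4/32 = 16
iterations = ceil(46/16) = 3; final-pass vl = 14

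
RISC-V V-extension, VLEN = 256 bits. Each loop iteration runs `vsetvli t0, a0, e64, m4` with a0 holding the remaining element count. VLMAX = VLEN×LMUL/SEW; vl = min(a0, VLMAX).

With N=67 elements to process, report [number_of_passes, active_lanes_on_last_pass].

VLMAX = (256 × 4) / 64 = 16 lanes
iterations = ceil(67/16) = 5; final-pass vl = 3

[iterations, last_vl] = [5, 3]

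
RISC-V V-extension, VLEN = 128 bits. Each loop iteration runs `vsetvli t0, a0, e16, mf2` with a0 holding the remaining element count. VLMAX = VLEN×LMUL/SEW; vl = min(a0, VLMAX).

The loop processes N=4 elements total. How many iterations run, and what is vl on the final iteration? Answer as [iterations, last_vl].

VLMAX = VLEN×LMUL/SEW = 128×1/2/16 = 4
4 elements at 4/iter → 1 passes, remainder 4 on the last

[iterations, last_vl] = [1, 4]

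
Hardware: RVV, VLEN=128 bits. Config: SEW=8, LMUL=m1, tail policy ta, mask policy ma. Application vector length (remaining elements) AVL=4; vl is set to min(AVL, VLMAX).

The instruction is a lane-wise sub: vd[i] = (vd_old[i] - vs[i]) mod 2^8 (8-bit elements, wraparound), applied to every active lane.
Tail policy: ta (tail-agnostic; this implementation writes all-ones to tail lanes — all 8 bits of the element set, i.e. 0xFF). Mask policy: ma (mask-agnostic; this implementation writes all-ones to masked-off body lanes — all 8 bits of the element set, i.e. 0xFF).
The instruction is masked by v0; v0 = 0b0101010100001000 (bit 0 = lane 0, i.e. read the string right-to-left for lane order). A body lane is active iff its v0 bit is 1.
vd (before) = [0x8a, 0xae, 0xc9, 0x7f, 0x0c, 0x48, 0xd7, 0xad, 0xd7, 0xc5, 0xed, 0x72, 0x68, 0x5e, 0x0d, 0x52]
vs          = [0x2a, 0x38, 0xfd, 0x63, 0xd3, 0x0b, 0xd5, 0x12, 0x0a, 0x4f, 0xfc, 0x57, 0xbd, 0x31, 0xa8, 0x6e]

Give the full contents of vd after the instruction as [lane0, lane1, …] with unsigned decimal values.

vd = [255, 255, 255, 28, 255, 255, 255, 255, 255, 255, 255, 255, 255, 255, 255, 255]

lanes per group: 128·1/8 = 16
vl ← min(4, 16) = 4
  i=0: mask-off/ones → 255
  i=1: mask-off/ones → 255
  i=2: mask-off/ones → 255
  i=3: sub(0x7f,0x63) → 28
  i=4: tail/ones → 255
  i=5: tail/ones → 255
  i=6: tail/ones → 255
  i=7: tail/ones → 255
  i=8: tail/ones → 255
  i=9: tail/ones → 255
  i=10: tail/ones → 255
  i=11: tail/ones → 255
  i=12: tail/ones → 255
  i=13: tail/ones → 255
  i=14: tail/ones → 255
  i=15: tail/ones → 255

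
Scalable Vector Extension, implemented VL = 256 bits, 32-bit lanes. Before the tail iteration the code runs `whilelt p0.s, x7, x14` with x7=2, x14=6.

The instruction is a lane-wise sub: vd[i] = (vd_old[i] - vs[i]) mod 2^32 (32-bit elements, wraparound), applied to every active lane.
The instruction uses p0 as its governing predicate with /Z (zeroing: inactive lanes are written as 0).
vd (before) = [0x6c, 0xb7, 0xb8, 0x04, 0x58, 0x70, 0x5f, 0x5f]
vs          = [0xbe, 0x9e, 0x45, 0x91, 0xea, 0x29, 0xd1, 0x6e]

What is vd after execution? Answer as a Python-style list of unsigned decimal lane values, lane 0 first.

vd = [4294967214, 25, 115, 4294967155, 0, 0, 0, 0]

lane count: 256 div 32 = 8
p0[j] = (2+j < 6); true for j=0..3 → 4 lanes set
[0] sub(0x6c,0xbe) = 0xffffffae
[1] sub(0xb7,0x9e) = 0x19
[2] sub(0xb8,0x45) = 0x73
[3] sub(0x04,0x91) = 0xffffff73
[4] tail/zero = 0x00
[5] tail/zero = 0x00
[6] tail/zero = 0x00
[7] tail/zero = 0x00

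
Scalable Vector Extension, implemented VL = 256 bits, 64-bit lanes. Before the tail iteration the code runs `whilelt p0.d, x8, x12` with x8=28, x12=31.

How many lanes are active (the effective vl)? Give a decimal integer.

lane count: 256 div 64 = 4
active while 28+j < 31, i.e. j ∈ [0,3) capped at 4 ⇒ 3

vl = 3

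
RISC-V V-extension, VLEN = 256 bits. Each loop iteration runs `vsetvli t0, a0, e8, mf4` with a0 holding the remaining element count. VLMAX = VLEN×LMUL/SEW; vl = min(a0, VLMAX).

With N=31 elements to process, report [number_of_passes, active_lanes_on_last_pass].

lanes per group: 256·1/4/8 = 8
iterations = ceil(31/8) = 4; final-pass vl = 7

[iterations, last_vl] = [4, 7]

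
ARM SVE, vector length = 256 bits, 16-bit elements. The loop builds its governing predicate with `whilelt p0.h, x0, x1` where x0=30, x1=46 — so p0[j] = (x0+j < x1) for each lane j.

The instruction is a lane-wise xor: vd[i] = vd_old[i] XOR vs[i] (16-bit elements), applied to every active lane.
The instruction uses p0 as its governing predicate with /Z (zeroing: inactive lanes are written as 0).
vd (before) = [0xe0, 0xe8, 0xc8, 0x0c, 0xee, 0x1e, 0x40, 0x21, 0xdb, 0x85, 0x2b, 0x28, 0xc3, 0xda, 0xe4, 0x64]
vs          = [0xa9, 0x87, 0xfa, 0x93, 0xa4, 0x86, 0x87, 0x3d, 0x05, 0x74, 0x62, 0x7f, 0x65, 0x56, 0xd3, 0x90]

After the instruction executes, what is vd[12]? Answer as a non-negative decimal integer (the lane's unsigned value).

vd[12] = 166

256-bit reg / 16-bit elem → 16 lanes
whilelt: lane j active iff 30+j < 46 → j < 16 → 16 active
  i=0: xor(0xe0,0xa9) → 73
  i=1: xor(0xe8,0x87) → 111
  i=2: xor(0xc8,0xfa) → 50
  i=3: xor(0x0c,0x93) → 159
  i=4: xor(0xee,0xa4) → 74
  i=5: xor(0x1e,0x86) → 152
  i=6: xor(0x40,0x87) → 199
  i=7: xor(0x21,0x3d) → 28
  i=8: xor(0xdb,0x05) → 222
  i=9: xor(0x85,0x74) → 241
  i=10: xor(0x2b,0x62) → 73
  i=11: xor(0x28,0x7f) → 87
  i=12: xor(0xc3,0x65) → 166
  i=13: xor(0xda,0x56) → 140
  i=14: xor(0xe4,0xd3) → 55
  i=15: xor(0x64,0x90) → 244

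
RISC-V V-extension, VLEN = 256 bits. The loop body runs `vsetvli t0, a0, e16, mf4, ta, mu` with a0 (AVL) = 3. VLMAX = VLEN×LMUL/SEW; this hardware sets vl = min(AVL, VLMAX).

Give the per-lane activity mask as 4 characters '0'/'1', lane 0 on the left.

predicate = 1110

VLMAX = VLEN×LMUL/SEW = 256×1/4/16 = 4
AVL=3 ≤ VLMAX=4, so vl = 3
bits (lane 0 leftmost): 1110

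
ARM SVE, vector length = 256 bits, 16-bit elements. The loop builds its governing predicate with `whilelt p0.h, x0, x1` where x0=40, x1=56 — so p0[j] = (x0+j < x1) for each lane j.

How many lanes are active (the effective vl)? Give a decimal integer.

lane count: 256 div 16 = 16
p0[j] = (40+j < 56); true for j=0..15 → 16 lanes set

vl = 16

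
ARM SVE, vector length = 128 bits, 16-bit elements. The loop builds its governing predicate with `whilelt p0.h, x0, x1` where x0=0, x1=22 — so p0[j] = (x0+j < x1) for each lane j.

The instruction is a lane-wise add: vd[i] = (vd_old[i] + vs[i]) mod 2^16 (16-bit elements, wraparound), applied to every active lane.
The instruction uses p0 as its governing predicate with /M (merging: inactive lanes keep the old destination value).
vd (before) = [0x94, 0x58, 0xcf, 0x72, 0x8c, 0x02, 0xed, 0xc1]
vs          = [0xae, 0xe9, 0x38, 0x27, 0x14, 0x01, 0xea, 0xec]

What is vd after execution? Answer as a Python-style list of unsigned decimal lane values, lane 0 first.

register lanes = 128/16 = 8
active while 0+j < 22, i.e. j ∈ [0,22) capped at 8 ⇒ 8
lane  0: add(0x94,0xae) ⇒ 0x142
lane  1: add(0x58,0xe9) ⇒ 0x141
lane  2: add(0xcf,0x38) ⇒ 0x107
lane  3: add(0x72,0x27) ⇒ 0x99
lane  4: add(0x8c,0x14) ⇒ 0xa0
lane  5: add(0x02,0x01) ⇒ 0x03
lane  6: add(0xed,0xea) ⇒ 0x1d7
lane  7: add(0xc1,0xec) ⇒ 0x1ad

vd = [322, 321, 263, 153, 160, 3, 471, 429]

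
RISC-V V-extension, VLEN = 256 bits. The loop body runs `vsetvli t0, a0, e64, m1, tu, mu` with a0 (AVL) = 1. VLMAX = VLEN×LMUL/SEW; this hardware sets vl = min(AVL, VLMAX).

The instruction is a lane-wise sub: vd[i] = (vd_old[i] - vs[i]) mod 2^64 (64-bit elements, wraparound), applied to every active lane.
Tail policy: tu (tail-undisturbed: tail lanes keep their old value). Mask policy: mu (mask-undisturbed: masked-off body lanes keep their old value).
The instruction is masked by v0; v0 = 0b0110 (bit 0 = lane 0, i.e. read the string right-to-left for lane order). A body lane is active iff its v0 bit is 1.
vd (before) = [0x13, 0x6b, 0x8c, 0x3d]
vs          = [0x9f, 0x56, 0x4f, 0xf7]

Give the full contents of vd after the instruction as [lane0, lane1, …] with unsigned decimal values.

vd = [19, 107, 140, 61]

VLMAX = VLEN×LMUL/SEW = 256×1/64 = 4
AVL=1 ≤ VLMAX=4, so vl = 1
lane  0: mask-off/keep ⇒ 0x13
lane  1: tail/keep ⇒ 0x6b
lane  2: tail/keep ⇒ 0x8c
lane  3: tail/keep ⇒ 0x3d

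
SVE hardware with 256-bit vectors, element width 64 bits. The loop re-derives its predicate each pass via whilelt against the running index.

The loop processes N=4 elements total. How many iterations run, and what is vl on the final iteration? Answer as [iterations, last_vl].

[iterations, last_vl] = [1, 4]

lane count: 256 div 64 = 4
iterations = ceil(4/4) = 1; final-pass vl = 4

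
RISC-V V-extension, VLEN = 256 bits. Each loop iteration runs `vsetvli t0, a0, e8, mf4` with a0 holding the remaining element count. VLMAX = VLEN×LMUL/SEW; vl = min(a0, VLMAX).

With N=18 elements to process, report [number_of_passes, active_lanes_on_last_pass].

[iterations, last_vl] = [3, 2]

lanes per group: 256·1/4/8 = 8
18 elements at 8/iter → 3 passes, remainder 2 on the last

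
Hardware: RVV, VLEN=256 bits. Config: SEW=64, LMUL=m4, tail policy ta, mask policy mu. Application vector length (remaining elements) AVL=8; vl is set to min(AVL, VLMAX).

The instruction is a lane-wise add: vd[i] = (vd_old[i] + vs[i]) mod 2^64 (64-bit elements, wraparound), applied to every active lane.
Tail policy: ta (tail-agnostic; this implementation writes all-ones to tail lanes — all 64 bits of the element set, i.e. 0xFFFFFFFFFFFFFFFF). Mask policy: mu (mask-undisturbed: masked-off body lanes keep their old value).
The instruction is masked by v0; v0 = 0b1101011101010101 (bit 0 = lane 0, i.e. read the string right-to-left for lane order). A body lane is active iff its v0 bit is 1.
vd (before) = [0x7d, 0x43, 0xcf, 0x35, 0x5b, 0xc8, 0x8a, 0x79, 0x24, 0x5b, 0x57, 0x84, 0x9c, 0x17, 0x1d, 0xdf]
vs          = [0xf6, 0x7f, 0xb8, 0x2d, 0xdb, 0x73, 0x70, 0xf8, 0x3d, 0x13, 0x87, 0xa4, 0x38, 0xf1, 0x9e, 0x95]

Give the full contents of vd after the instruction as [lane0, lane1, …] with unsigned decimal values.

lanes per group: 256·4/64 = 16
vl = min(AVL, VLMAX) = min(8, 16) = 8
  i=0: add(0x7d,0xf6) → 371
  i=1: mask-off/keep → 67
  i=2: add(0xcf,0xb8) → 391
  i=3: mask-off/keep → 53
  i=4: add(0x5b,0xdb) → 310
  i=5: mask-off/keep → 200
  i=6: add(0x8a,0x70) → 250
  i=7: mask-off/keep → 121
  i=8: tail/ones → 18446744073709551615
  i=9: tail/ones → 18446744073709551615
  i=10: tail/ones → 18446744073709551615
  i=11: tail/ones → 18446744073709551615
  i=12: tail/ones → 18446744073709551615
  i=13: tail/ones → 18446744073709551615
  i=14: tail/ones → 18446744073709551615
  i=15: tail/ones → 18446744073709551615

vd = [371, 67, 391, 53, 310, 200, 250, 121, 18446744073709551615, 18446744073709551615, 18446744073709551615, 18446744073709551615, 18446744073709551615, 18446744073709551615, 18446744073709551615, 18446744073709551615]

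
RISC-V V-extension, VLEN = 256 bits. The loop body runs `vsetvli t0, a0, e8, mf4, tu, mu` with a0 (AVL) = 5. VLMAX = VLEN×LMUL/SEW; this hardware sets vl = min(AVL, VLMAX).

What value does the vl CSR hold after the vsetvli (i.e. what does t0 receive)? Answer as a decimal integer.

vl = 5

VLMAX = VLEN×LMUL/SEW = 256×1/4/8 = 8
vl ← min(5, 8) = 5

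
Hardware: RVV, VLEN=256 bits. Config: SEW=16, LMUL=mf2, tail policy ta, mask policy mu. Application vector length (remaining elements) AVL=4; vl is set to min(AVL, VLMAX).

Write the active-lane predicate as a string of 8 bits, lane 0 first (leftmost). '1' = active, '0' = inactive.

VLMAX = (256 × 1/2) / 16 = 8 lanes
vl = min(AVL, VLMAX) = min(4, 8) = 4
bits (lane 0 leftmost): 11110000

predicate = 11110000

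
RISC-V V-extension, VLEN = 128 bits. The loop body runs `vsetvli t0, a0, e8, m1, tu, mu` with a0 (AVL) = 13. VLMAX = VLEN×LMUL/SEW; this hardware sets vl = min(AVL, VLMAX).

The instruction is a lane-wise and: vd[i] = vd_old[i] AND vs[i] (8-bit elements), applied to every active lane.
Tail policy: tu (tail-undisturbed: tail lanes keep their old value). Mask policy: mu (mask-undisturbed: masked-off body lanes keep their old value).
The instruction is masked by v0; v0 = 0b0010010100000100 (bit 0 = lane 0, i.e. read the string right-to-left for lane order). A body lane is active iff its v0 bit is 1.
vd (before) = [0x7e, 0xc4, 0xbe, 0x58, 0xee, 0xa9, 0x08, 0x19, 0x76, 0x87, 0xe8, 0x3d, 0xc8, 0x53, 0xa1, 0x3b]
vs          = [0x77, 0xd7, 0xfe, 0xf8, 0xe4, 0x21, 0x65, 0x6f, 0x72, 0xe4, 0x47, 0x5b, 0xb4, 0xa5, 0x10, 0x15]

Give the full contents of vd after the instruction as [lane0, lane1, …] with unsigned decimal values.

vd = [126, 196, 190, 88, 238, 169, 8, 25, 114, 135, 64, 61, 200, 83, 161, 59]

VLMAX = VLEN×LMUL/SEW = 128×1/8 = 16
vl ← min(13, 16) = 13
vd[0] mask-off/keep -> 0x7e
vd[1] mask-off/keep -> 0xc4
vd[2] and(0xbe,0xfe) -> 0xbe
vd[3] mask-off/keep -> 0x58
vd[4] mask-off/keep -> 0xee
vd[5] mask-off/keep -> 0xa9
vd[6] mask-off/keep -> 0x08
vd[7] mask-off/keep -> 0x19
vd[8] and(0x76,0x72) -> 0x72
vd[9] mask-off/keep -> 0x87
vd[10] and(0xe8,0x47) -> 0x40
vd[11] mask-off/keep -> 0x3d
vd[12] mask-off/keep -> 0xc8
vd[13] tail/keep -> 0x53
vd[14] tail/keep -> 0xa1
vd[15] tail/keep -> 0x3b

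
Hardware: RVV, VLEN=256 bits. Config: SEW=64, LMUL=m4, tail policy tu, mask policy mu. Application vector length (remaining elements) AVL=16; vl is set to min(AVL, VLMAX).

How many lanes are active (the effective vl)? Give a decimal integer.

vl = 16

lanes per group: 256·4/64 = 16
vl ← min(16, 16) = 16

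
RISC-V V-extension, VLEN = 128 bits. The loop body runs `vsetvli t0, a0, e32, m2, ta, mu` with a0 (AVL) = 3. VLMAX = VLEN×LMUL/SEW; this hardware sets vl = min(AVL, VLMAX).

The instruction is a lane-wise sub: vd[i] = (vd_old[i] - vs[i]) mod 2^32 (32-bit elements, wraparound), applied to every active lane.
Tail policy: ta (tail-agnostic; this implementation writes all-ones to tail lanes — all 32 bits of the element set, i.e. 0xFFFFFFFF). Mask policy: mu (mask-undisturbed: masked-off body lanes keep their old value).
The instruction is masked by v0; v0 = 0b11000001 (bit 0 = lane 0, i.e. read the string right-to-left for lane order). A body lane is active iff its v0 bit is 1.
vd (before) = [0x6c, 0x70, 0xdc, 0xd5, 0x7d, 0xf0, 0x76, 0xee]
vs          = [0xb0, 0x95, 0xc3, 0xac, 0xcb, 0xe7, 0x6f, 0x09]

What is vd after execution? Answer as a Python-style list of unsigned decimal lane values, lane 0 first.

VLMAX = VLEN×LMUL/SEW = 128×2/32 = 8
vl = min(AVL, VLMAX) = min(3, 8) = 3
vd[0] sub(0x6c,0xb0) -> 0xffffffbc
vd[1] mask-off/keep -> 0x70
vd[2] mask-off/keep -> 0xdc
vd[3] tail/ones -> 0xffffffff
vd[4] tail/ones -> 0xffffffff
vd[5] tail/ones -> 0xffffffff
vd[6] tail/ones -> 0xffffffff
vd[7] tail/ones -> 0xffffffff

vd = [4294967228, 112, 220, 4294967295, 4294967295, 4294967295, 4294967295, 4294967295]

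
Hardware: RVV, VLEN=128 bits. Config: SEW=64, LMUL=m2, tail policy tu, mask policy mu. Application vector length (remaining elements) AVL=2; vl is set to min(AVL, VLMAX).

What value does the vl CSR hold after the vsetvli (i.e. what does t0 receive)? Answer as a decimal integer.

vl = 2

VLMAX = VLEN×LMUL/SEW = 128×2/64 = 4
vl ← min(2, 4) = 2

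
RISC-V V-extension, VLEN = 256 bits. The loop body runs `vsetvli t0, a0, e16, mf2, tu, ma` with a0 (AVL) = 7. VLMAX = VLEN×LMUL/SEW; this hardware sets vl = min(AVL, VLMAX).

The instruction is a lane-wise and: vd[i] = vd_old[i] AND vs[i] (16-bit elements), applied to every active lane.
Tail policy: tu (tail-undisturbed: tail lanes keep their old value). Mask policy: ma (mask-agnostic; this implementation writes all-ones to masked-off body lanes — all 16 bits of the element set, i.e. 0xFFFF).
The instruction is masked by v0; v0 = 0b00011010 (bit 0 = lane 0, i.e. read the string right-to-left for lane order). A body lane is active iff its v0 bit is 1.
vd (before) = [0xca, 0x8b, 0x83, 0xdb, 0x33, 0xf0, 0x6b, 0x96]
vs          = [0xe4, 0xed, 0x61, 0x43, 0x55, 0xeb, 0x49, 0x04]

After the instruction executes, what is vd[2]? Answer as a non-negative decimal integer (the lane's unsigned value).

vd[2] = 65535

VLMAX = VLEN×LMUL/SEW = 256×1/2/16 = 8
vl = min(AVL, VLMAX) = min(7, 8) = 7
vd[0] mask-off/ones -> 0xffff
vd[1] and(0x8b,0xed) -> 0x89
vd[2] mask-off/ones -> 0xffff
vd[3] and(0xdb,0x43) -> 0x43
vd[4] and(0x33,0x55) -> 0x11
vd[5] mask-off/ones -> 0xffff
vd[6] mask-off/ones -> 0xffff
vd[7] tail/keep -> 0x96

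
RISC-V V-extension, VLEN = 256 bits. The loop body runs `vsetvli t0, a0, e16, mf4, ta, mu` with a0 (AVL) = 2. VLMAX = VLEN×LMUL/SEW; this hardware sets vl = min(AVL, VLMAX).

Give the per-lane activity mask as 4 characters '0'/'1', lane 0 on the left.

predicate = 1100

VLMAX = VLEN×LMUL/SEW = 256×1/4/16 = 4
vl ← min(2, 4) = 2
bits (lane 0 leftmost): 1100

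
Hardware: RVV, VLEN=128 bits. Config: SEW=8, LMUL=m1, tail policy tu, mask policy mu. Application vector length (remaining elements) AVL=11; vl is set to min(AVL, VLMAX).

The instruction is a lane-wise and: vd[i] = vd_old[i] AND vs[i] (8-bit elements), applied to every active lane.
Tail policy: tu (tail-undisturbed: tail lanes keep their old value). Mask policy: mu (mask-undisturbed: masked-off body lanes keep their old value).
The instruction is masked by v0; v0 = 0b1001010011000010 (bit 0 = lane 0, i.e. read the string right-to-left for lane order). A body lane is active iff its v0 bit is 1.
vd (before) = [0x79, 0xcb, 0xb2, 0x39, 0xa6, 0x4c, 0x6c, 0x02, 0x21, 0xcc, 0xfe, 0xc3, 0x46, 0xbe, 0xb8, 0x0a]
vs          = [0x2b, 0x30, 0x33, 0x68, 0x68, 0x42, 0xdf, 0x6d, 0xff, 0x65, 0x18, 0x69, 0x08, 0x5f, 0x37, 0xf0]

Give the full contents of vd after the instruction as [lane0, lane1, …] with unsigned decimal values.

VLMAX = (128 × 1) / 8 = 16 lanes
vl ← min(11, 16) = 11
lane  0: mask-off/keep ⇒ 0x79
lane  1: and(0xcb,0x30) ⇒ 0x00
lane  2: mask-off/keep ⇒ 0xb2
lane  3: mask-off/keep ⇒ 0x39
lane  4: mask-off/keep ⇒ 0xa6
lane  5: mask-off/keep ⇒ 0x4c
lane  6: and(0x6c,0xdf) ⇒ 0x4c
lane  7: and(0x02,0x6d) ⇒ 0x00
lane  8: mask-off/keep ⇒ 0x21
lane  9: mask-off/keep ⇒ 0xcc
lane 10: and(0xfe,0x18) ⇒ 0x18
lane 11: tail/keep ⇒ 0xc3
lane 12: tail/keep ⇒ 0x46
lane 13: tail/keep ⇒ 0xbe
lane 14: tail/keep ⇒ 0xb8
lane 15: tail/keep ⇒ 0x0a

vd = [121, 0, 178, 57, 166, 76, 76, 0, 33, 204, 24, 195, 70, 190, 184, 10]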